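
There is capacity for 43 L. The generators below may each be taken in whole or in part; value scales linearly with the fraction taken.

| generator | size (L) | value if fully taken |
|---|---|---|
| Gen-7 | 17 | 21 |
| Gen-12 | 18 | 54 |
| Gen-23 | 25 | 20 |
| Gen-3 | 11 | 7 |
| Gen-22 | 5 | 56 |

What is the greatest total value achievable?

133.4

Best value per unit of size first: Gen-22 56/5≈11.2, Gen-12 54/18≈3, Gen-7 21/17≈1.24, Gen-23 20/25≈0.8, Gen-3 7/11≈0.636.
Take all of Gen-22 (5 L, value 56) → 38 L left.
Gen-12: take in full, 18 L for value 54 → 20 left.
Gen-7: take in full, 17 L for value 21 → 3 left.
3 L left: a 3/25 share of Gen-23 gives 20×3/25 = 2.4.
Total value = 133.4.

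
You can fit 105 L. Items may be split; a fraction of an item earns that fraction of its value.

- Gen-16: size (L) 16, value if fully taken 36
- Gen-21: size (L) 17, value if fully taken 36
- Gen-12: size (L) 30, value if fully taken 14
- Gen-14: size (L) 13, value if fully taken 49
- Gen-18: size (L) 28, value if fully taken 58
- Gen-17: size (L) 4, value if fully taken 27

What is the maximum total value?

Rank by value-to-size ratio: Gen-17 27/4≈6.75, Gen-14 49/13≈3.77, Gen-16 36/16≈2.25, Gen-21 36/17≈2.12, Gen-18 58/28≈2.07, Gen-12 14/30≈0.467.
Gen-17: take in full, 4 L for value 27 → 101 left.
Take all of Gen-14 (13 L, value 49) → 88 L left.
Gen-16: take in full, 16 L for value 36 → 72 left.
Take all of Gen-21 (17 L, value 36) → 55 L left.
Gen-18: take in full, 28 L for value 58 → 27 left.
Only 27 L remain; take 27/30 of Gen-12 for value 14×27/30 = 12.6.
Total value = 218.6.

218.6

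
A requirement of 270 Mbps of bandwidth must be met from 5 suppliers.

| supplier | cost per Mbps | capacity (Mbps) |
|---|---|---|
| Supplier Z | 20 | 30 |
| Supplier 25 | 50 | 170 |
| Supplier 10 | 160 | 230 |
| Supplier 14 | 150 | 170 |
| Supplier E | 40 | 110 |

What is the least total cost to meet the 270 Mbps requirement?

11500

Use suppliers in increasing cost order.
Take 30 from Supplier Z at 20 → need 240 more.
Supplier E at 40: take all 110 Mbps → 130 still needed.
Supplier 25 (50): take the remaining 130 → done.
Supplier 14, Supplier 10: unused.
Cost = 30×20 + 110×40 + 130×50 = 11500.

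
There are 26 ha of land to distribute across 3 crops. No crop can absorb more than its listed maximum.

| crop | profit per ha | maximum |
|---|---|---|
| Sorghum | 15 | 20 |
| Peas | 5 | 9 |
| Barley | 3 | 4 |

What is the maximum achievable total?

Order the crops by profit per ha: Sorghum 15 > Peas 5 > Barley 3.
Give Sorghum 20 to hit its cap of 20 ; 6 left.
Peas has room for 9 but only 6 remain, so it gets 6.
Total = 15×20 + 5×6 = 330.

330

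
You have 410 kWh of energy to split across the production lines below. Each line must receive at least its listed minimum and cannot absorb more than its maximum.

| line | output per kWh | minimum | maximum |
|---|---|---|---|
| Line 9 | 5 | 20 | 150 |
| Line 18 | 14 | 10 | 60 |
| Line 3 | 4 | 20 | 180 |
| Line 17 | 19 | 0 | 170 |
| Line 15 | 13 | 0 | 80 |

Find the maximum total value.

5590

Meeting every minimum uses 20+10+20+0+0 = 50 kWh, leaving 360.
Order the production lines by output per kWh: Line 17 19 > Line 18 14 > Line 15 13 > Line 9 5 > Line 3 4.
Line 17: +170 to 170 (cap) ; 190 left.
Give Line 18 50 more to hit its cap of 60 ; 140 left.
Line 15: +80 to 80 (cap) ; 60 left.
Line 9 has room for 130 more but only 60 remain, so it gets 80.
Total = 5×80 + 14×60 + 4×20 + 19×170 + 13×80 = 5590.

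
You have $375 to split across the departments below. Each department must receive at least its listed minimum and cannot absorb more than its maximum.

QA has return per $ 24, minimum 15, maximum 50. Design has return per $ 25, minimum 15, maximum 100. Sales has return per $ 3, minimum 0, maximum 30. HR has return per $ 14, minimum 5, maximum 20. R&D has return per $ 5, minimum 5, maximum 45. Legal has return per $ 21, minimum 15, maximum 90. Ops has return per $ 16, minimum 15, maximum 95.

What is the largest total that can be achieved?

Meeting every minimum uses 15+15+0+5+5+15+15 = 70 $, leaving 305.
Order the departments by return per $: Design 25 > QA 24 > Legal 21 > Ops 16 > HR 14 > R&D 5 > Sales 3.
Design takes 85 more to reach its cap of 100 → 220 left.
QA: +35 to 50 (cap) → 185 left.
Give Legal 75 more to hit its cap of 90 → 110 left.
Give Ops 80 more to hit its cap of 95 → 30 left.
Give HR 15 more to hit its cap of 20 → 15 left.
R&D: +15 (room for 40) → 20. Pool exhausted.
Total = 24×50 + 25×100 + 14×20 + 5×20 + 21×90 + 16×95 = 7490.

7490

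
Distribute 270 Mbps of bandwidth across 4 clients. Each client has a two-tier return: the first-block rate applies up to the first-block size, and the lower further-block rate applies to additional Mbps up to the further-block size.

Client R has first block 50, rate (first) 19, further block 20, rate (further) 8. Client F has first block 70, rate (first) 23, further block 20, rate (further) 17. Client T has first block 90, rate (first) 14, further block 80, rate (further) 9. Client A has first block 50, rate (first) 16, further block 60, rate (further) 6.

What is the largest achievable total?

4820

Treat each block as its own option and order by rate: Client F/tier1 23 > Client R/tier1 19 > Client F/tier2 17 > Client A/tier1 16 > Client T/tier1 14 > Client T/tier2 9 > Client R/tier2 8 > Client A/tier2 6.
Fill Client F tier1 block (70 at 23) — 200 left.
Fill Client R tier1 block (50 at 19) — 150 left.
Fill Client F tier2 block (20 at 17) — 130 left.
Fill Client A tier1 block (50 at 16) — 80 left.
80 remain; put them into Client T tier1 at 14.
Total = 23×70 + 19×50 + 17×20 + 16×50 + 14×80 = 4820.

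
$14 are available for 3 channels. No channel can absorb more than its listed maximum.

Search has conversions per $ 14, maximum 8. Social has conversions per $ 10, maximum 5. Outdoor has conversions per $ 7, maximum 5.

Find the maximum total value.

169

Highest conversions per $ first: Search 14 > Social 10 > Outdoor 7.
Search: +8 to 8 (cap) — 6 left.
Social: +5 to 5 (cap) — 1 left.
Only 1 left; Outdoor takes them to reach 1.
Total = 14×8 + 10×5 + 7×1 = 169.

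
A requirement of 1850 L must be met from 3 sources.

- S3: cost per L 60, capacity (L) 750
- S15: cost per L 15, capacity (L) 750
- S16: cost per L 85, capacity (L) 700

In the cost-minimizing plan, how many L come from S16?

350

Fill from the cheapest source first.
S15 at 15: take all 750 L → 1100 still needed.
S3 at 60: take all 750 L → 350 still needed.
S16 at 85: take 350 of its 700 → requirement met.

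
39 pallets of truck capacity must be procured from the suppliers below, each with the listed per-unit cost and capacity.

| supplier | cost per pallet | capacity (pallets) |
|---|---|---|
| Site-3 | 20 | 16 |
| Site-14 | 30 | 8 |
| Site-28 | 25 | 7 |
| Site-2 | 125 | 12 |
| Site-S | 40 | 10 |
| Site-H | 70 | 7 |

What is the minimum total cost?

1055

Fill from the cheapest supplier first.
Site-3 at 20: take all 16 pallets → 23 still needed.
Take 7 from Site-28 at 25 → need 16 more.
Site-14 (30): use full 8 → 8 pallets to go.
Take 8 from Site-S at 40 to finish.
Site-H, Site-2: unused.
Cost = 16×20 + 7×25 + 8×30 + 8×40 = 1055.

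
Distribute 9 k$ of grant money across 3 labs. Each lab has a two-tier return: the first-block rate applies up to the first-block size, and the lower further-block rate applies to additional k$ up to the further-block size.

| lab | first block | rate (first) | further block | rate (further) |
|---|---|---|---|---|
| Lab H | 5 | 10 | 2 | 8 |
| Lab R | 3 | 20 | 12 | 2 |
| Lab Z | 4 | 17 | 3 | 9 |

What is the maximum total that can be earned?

148

Order all 6 blocks by rate: Lab R/tier1 20 > Lab Z/tier1 17 > Lab H/tier1 10 > Lab Z/tier2 9 > Lab H/tier2 8 > Lab R/tier2 2.
Fill Lab R tier1 block (3 at 20) — 6 left.
Lab Z tier1 at 17: fill all 4 — 2 left.
Lab H tier1 at 10: only 2 left, fill 2.
Total = 20×3 + 17×4 + 10×2 = 148.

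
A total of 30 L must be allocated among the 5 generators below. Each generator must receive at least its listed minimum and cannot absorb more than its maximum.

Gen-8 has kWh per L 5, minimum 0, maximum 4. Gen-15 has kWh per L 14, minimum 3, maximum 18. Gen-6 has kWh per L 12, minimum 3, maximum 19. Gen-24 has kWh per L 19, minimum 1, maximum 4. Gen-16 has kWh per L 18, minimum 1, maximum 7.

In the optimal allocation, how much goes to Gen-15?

16

Meeting every minimum uses 0+3+3+1+1 = 8 L, leaving 22.
Order the generators by kWh per L: Gen-24 19 > Gen-16 18 > Gen-15 14 > Gen-6 12 > Gen-8 5.
Give Gen-24 3 more to hit its cap of 4 → 19 left.
Gen-16 takes 6 more to reach its cap of 7 → 13 left.
Gen-15: +13 (room for 15) → 16. Pool exhausted.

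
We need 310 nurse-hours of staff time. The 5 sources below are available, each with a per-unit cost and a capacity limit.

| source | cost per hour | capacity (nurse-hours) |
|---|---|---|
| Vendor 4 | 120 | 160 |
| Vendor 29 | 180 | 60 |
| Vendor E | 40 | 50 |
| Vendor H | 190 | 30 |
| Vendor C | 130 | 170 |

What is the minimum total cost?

34200

Cheapest first:
Take 50 from Vendor E at 40 → need 260 more.
Vendor 4 (120): use full 160 → 100 nurse-hours to go.
Vendor C (130): take the remaining 100 → done.
Vendor 29, Vendor H: unused.
Cost = 50×40 + 160×120 + 100×130 = 34200.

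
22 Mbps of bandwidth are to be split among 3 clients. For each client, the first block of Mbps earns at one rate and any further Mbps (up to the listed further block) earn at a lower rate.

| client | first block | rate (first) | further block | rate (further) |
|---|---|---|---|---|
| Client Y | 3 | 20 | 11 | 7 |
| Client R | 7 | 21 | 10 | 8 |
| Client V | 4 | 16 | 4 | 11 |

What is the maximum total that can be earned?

347

Rank every tier by rate: Client R/first 21 > Client Y/first 20 > Client V/first 16 > Client V/second 11 > Client R/second 8 > Client Y/second 7.
Client R first at 21: fill all 7 → 15 left.
Client Y first at 20: fill all 3 → 12 left.
Client V first at 16: fill all 4 → 8 left.
Client V second at 11: fill all 4 → 4 left.
4 remain; put them into Client R second at 8.
Total = 21×7 + 20×3 + 16×4 + 11×4 + 8×4 = 347.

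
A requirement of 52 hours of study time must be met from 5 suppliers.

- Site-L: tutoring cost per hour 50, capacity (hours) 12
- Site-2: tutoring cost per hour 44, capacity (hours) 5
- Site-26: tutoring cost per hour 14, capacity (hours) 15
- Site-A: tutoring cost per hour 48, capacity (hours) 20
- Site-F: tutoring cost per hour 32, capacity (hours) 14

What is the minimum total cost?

1742

Use suppliers in increasing cost order.
Take 15 from Site-26 at 14 → need 37 more.
Site-F at 32: take all 14 hours → 23 still needed.
Site-2 (44): use full 5 → 18 hours to go.
Take 18 from Site-A at 48 to finish.
Site-L: unused.
Cost = 15×14 + 14×32 + 5×44 + 18×48 = 1742.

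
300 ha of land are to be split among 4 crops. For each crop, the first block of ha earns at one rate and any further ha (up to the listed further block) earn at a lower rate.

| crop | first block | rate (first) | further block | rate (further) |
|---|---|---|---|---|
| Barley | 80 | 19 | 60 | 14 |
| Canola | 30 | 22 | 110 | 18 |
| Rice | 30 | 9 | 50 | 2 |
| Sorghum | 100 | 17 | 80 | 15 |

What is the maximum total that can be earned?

5520

Treat each block as its own option and order by rate: Canola/tier1 22 > Barley/tier1 19 > Canola/tier2 18 > Sorghum/tier1 17 > Sorghum/tier2 15 > Barley/tier2 14 > Rice/tier1 9 > Rice/tier2 2.
Canola/tier1 (22): +30 → 270 left.
Fill Barley tier1 block (80 at 19) → 190 left.
Canola/tier2 (18): +110 → 80 left.
Sorghum/tier1: +80 of 100 at 17; pool empty.
Total = 22×30 + 19×80 + 18×110 + 17×80 = 5520.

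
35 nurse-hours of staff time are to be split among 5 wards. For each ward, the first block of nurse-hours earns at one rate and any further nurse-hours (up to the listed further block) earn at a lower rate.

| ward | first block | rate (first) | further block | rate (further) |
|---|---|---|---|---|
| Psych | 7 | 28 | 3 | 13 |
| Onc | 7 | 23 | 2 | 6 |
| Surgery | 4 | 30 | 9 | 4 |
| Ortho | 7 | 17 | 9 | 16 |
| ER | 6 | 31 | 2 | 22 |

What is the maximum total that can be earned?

Order all 10 blocks by rate: ER/first 31 > Surgery/first 30 > Psych/first 28 > Onc/first 23 > ER/second 22 > Ortho/first 17 > Ortho/second 16 > Psych/second 13 > Onc/second 6 > Surgery/second 4.
Fill ER first block (6 at 31) — 29 left.
Fill Surgery first block (4 at 30) — 25 left.
Fill Psych first block (7 at 28) — 18 left.
Fill Onc first block (7 at 23) — 11 left.
ER second at 22: fill all 2 — 9 left.
Ortho/first (17): +7 — 2 left.
2 remain; put them into Ortho second at 16.
Total = 31×6 + 30×4 + 28×7 + 23×7 + 22×2 + 17×7 + 16×2 = 858.

858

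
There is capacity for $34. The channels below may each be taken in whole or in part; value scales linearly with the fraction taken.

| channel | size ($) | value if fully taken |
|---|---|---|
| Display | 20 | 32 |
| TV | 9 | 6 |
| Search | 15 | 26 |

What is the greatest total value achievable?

Rank by value-to-size ratio: Search 26/15≈1.73, Display 32/20≈1.6, TV 6/9≈0.667.
Take all of Search (15 $, value 26) — 19 $ left.
19 $ left: a 19/20 share of Display gives 32×19/20 = 30.4.
Total value = 56.4.

56.4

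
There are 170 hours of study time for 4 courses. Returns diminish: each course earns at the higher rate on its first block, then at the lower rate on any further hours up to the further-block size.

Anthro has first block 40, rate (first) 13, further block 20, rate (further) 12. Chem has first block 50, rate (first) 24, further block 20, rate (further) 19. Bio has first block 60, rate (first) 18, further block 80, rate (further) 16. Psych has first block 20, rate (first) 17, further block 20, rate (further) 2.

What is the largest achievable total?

Order all 8 blocks by rate: Chem/tier1 24 > Chem/tier2 19 > Bio/tier1 18 > Psych/tier1 17 > Bio/tier2 16 > Anthro/tier1 13 > Anthro/tier2 12 > Psych/tier2 2.
Chem tier1 at 24: fill all 50 — 120 left.
Fill Chem tier2 block (20 at 19) — 100 left.
Bio tier1 at 18: fill all 60 — 40 left.
Psych/tier1 (17): +20 — 20 left.
20 remain; put them into Bio tier2 at 16.
Total = 24×50 + 19×20 + 18×60 + 17×20 + 16×20 = 3320.

3320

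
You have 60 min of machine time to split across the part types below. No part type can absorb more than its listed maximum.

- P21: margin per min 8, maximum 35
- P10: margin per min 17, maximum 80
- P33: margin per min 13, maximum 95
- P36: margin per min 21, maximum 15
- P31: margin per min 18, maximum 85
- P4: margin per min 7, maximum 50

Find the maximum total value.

1125

Order the part types by margin per min: P36 21 > P31 18 > P10 17 > P33 13 > P21 8 > P4 7.
P36: +15 to 15 (cap) → 45 left.
Only 45 left; P31 takes them to reach 45.
Total = 21×15 + 18×45 = 1125.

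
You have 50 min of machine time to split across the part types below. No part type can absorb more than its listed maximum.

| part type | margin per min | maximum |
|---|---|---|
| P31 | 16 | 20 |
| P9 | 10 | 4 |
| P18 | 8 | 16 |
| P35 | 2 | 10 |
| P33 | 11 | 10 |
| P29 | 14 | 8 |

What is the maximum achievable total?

Rank by margin per min: P31 16 > P29 14 > P33 11 > P9 10 > P18 8 > P35 2.
Give P31 20 to hit its cap of 20 → 30 left.
P29 takes 8 to reach its cap of 8 → 22 left.
P33: +10 to 10 (cap) → 12 left.
Give P9 4 to hit its cap of 4 → 8 left.
P18: +8 (room for 16) → 8. Pool exhausted.
Total = 16×20 + 10×4 + 8×8 + 11×10 + 14×8 = 646.

646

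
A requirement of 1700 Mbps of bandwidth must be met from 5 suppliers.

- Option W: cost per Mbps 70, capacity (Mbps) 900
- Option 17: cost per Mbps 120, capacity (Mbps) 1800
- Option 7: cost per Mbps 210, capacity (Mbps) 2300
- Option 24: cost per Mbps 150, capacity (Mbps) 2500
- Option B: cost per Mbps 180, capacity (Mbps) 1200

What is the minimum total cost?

159000

Use suppliers in increasing cost order.
Take 900 from Option W at 70 ; need 800 more.
Take 800 from Option 17 at 120 to finish.
Option 24, Option B, Option 7: unused.
Cost = 900×70 + 800×120 = 159000.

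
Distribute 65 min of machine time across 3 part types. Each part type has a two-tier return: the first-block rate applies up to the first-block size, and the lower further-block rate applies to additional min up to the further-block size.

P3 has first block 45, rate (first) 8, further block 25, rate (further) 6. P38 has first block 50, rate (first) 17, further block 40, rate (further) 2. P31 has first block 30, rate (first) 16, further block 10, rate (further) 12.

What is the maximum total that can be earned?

Rank every tier by rate: P38/T1 17 > P31/T1 16 > P31/T2 12 > P3/T1 8 > P3/T2 6 > P38/T2 2.
P38/T1 (17): +50 ; 15 left.
P31 T1 at 16: only 15 left, fill 15.
Total = 17×50 + 16×15 = 1090.

1090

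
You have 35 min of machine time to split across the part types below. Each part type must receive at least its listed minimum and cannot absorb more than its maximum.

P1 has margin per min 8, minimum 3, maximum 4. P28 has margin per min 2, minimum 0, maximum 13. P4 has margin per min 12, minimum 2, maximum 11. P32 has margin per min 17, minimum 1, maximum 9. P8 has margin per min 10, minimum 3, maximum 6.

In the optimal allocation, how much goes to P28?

5

Meeting every minimum uses 3+0+2+1+3 = 9 min, leaving 26.
Highest margin per min first: P32 17 > P4 12 > P8 10 > P1 8 > P28 2.
Give P32 8 more to hit its cap of 9 ; 18 left.
P4: +9 to 11 (cap) ; 9 left.
P8: +3 to 6 (cap) ; 6 left.
P1 takes 1 more to reach its cap of 4 ; 5 left.
Only 5 left; P28 takes them to reach 5.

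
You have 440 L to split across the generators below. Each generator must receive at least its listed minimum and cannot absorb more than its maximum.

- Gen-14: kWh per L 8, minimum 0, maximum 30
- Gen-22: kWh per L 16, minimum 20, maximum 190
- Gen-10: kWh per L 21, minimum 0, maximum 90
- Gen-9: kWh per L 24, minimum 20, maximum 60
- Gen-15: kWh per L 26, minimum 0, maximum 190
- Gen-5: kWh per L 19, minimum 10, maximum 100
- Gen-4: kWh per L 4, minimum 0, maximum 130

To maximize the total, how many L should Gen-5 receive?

Meeting every minimum uses 0+20+0+20+0+10+0 = 50 L, leaving 390.
Rank by kWh per L: Gen-15 26 > Gen-9 24 > Gen-10 21 > Gen-5 19 > Gen-22 16 > Gen-14 8 > Gen-4 4.
Gen-15 takes 190 more to reach its cap of 190 ; 200 left.
Gen-9 takes 40 more to reach its cap of 60 ; 160 left.
Gen-10 takes 90 more to reach its cap of 90 ; 70 left.
Only 70 left; Gen-5 takes them to reach 80.

80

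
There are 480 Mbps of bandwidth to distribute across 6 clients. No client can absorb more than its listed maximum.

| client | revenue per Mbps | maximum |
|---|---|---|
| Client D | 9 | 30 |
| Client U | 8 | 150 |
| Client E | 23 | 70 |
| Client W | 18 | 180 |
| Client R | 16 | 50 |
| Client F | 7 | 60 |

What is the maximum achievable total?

Order the clients by revenue per Mbps: Client E 23 > Client W 18 > Client R 16 > Client D 9 > Client U 8 > Client F 7.
Give Client E 70 to hit its cap of 70 → 410 left.
Give Client W 180 to hit its cap of 180 → 230 left.
Give Client R 50 to hit its cap of 50 → 180 left.
Client D takes 30 to reach its cap of 30 → 150 left.
Client U takes 150 to reach its cap of 150 → 0 left.
Total = 9×30 + 8×150 + 23×70 + 18×180 + 16×50 = 7120.

7120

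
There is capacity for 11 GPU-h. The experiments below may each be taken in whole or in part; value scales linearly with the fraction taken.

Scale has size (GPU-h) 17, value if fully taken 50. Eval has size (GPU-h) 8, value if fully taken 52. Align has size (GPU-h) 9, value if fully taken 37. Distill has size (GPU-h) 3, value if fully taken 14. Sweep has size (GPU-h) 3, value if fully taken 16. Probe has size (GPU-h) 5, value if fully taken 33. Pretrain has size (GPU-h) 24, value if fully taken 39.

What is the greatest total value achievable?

Rank by value-to-size ratio: Probe 33/5≈6.6, Eval 52/8≈6.5, Sweep 16/3≈5.33, Distill 14/3≈4.67, Align 37/9≈4.11, Scale 50/17≈2.94, Pretrain 39/24≈1.62.
All 5 GPU-h of Probe fit (value 33) — 6 remain.
6 GPU-h left: a 6/8 share of Eval gives 52×6/8 = 39.
Total value = 72.

72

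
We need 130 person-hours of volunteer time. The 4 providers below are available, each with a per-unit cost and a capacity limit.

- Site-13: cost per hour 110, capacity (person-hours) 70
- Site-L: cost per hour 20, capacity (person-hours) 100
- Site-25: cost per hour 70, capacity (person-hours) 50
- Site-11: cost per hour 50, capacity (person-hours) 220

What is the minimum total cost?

3500

Use providers in increasing cost order.
Site-L (20): use full 100 ; 30 person-hours to go.
Site-11 (50): take the remaining 30 ; done.
Site-25, Site-13: unused.
Cost = 100×20 + 30×50 = 3500.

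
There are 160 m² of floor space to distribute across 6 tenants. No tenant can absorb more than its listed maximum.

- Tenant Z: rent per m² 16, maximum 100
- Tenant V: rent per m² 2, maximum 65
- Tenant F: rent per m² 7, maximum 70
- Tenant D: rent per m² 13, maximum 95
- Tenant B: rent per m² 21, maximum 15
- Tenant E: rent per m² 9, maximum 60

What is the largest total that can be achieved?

Order the tenants by rent per m²: Tenant B 21 > Tenant Z 16 > Tenant D 13 > Tenant E 9 > Tenant F 7 > Tenant V 2.
Tenant B takes 15 to reach its cap of 15 ; 145 left.
Tenant Z takes 100 to reach its cap of 100 ; 45 left.
Only 45 left; Tenant D takes them to reach 45.
Total = 16×100 + 13×45 + 21×15 = 2500.

2500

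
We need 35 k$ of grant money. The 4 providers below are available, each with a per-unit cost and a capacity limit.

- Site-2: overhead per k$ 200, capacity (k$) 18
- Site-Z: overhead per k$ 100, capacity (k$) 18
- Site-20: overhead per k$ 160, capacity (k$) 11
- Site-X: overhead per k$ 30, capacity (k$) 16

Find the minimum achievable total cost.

2440

Cheapest first:
Site-X (30): use full 16 ; 19 k$ to go.
Site-Z (100): use full 18 ; 1 k$ to go.
Site-20 at 160: take 1 of its 11 ; requirement met.
Site-2: unused.
Cost = 16×30 + 18×100 + 1×160 = 2440.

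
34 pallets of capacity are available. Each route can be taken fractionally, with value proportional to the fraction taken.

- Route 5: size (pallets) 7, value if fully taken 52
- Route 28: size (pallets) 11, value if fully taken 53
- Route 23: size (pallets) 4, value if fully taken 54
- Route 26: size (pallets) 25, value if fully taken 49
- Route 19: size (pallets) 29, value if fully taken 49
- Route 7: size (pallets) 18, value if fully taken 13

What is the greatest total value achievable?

182.52

Rank by value-to-size ratio: Route 23 54/4≈13.5, Route 5 52/7≈7.43, Route 28 53/11≈4.82, Route 26 49/25≈1.96, Route 19 49/29≈1.69, Route 7 13/18≈0.722.
Take all of Route 23 (4 pallets, value 54) → 30 pallets left.
Take all of Route 5 (7 pallets, value 52) → 23 pallets left.
Take all of Route 28 (11 pallets, value 53) → 12 pallets left.
12 pallets left: a 12/25 share of Route 26 gives 49×12/25 = 23.52.
Total value = 182.52.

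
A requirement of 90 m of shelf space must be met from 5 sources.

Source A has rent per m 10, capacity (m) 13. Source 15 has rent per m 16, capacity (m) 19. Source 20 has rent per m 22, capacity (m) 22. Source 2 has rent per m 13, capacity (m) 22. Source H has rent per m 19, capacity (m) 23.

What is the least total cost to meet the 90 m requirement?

Fill from the cheapest source first.
Source A (10): use full 13 — 77 m to go.
Take 22 from Source 2 at 13 — need 55 more.
Source 15 at 16: take all 19 m — 36 still needed.
Source H (19): use full 23 — 13 m to go.
Source 20 (22): take the remaining 13 — done.
Cost = 13×10 + 22×13 + 19×16 + 23×19 + 13×22 = 1443.

1443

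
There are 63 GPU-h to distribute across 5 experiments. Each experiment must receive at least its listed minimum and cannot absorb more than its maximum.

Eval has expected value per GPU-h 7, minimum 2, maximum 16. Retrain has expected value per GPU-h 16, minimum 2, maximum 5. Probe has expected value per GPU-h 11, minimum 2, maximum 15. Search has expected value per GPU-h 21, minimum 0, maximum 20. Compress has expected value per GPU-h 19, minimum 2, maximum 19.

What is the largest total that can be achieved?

Meeting every minimum uses 2+2+2+0+2 = 8 GPU-h, leaving 55.
Rank by expected value per GPU-h: Search 21 > Compress 19 > Retrain 16 > Probe 11 > Eval 7.
Search: +20 to 20 (cap) ; 35 left.
Give Compress 17 more to hit its cap of 19 ; 18 left.
Retrain: +3 to 5 (cap) ; 15 left.
Give Probe 13 more to hit its cap of 15 ; 2 left.
Only 2 left; Eval takes them to reach 4.
Total = 7×4 + 16×5 + 11×15 + 21×20 + 19×19 = 1054.

1054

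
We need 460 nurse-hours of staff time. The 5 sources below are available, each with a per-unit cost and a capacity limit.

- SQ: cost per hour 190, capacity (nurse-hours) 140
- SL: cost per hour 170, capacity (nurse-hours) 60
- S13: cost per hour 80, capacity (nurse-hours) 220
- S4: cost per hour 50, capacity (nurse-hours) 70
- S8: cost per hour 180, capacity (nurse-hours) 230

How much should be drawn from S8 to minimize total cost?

Fill from the cheapest source first.
S4 at 50: take all 70 nurse-hours → 390 still needed.
Take 220 from S13 at 80 → need 170 more.
Take 60 from SL at 170 → need 110 more.
Take 110 from S8 at 180 to finish.
SQ: unused.

110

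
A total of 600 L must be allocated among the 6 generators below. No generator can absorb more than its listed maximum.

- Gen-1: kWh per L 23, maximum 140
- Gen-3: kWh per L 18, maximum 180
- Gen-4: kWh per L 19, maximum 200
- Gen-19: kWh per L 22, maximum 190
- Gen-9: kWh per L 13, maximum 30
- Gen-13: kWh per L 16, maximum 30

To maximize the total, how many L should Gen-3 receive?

Rank by kWh per L: Gen-1 23 > Gen-19 22 > Gen-4 19 > Gen-3 18 > Gen-13 16 > Gen-9 13.
Give Gen-1 140 to hit its cap of 140 — 460 left.
Gen-19: +190 to 190 (cap) — 270 left.
Gen-4 takes 200 to reach its cap of 200 — 70 left.
Gen-3 has room for 180 but only 70 remain, so it gets 70.

70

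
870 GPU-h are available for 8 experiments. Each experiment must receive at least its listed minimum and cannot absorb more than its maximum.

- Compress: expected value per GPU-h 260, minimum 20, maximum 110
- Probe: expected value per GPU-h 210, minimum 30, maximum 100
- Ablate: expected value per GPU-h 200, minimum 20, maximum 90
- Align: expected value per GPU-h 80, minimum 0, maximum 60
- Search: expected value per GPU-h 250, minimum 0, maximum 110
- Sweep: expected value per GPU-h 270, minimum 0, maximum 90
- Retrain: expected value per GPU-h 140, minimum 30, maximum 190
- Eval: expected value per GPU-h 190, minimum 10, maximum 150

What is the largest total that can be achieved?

176900

Meeting every minimum uses 20+30+20+0+0+0+30+10 = 110 GPU-h, leaving 760.
Rank by expected value per GPU-h: Sweep 270 > Compress 260 > Search 250 > Probe 210 > Ablate 200 > Eval 190 > Retrain 140 > Align 80.
Sweep takes 90 more to reach its cap of 90 → 670 left.
Compress takes 90 more to reach its cap of 110 → 580 left.
Give Search 110 more to hit its cap of 110 → 470 left.
Probe: +70 to 100 (cap) → 400 left.
Ablate: +70 to 90 (cap) → 330 left.
Eval takes 140 more to reach its cap of 150 → 190 left.
Retrain: +160 to 190 (cap) → 30 left.
Align: +30 (room for 60) → 30. Pool exhausted.
Total = 260×110 + 210×100 + 200×90 + 80×30 + 250×110 + 270×90 + 140×190 + 190×150 = 176900.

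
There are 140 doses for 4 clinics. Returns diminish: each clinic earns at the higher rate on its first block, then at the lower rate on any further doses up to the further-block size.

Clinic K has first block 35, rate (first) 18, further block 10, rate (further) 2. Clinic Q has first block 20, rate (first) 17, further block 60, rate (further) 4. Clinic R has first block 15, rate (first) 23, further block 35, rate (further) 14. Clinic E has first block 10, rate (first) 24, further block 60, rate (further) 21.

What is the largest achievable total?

Treat each block as its own option and order by rate: Clinic E/first 24 > Clinic R/first 23 > Clinic E/second 21 > Clinic K/first 18 > Clinic Q/first 17 > Clinic R/second 14 > Clinic Q/second 4 > Clinic K/second 2.
Clinic E/first (24): +10 ; 130 left.
Fill Clinic R first block (15 at 23) ; 115 left.
Fill Clinic E second block (60 at 21) ; 55 left.
Fill Clinic K first block (35 at 18) ; 20 left.
Clinic Q/first (17): +20 ; 0 left.
Total = 24×10 + 23×15 + 21×60 + 18×35 + 17×20 = 2815.

2815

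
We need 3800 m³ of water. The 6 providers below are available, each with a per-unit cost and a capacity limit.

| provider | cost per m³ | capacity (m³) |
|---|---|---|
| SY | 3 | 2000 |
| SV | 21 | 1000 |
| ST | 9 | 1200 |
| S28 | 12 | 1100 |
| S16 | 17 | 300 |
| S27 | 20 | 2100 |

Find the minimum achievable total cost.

Use providers in increasing cost order.
Take 2000 from SY at 3 — need 1800 more.
ST (9): use full 1200 — 600 m³ to go.
S28 at 12: take 600 of its 1100 — requirement met.
S16, S27, SV: unused.
Cost = 2000×3 + 1200×9 + 600×12 = 24000.

24000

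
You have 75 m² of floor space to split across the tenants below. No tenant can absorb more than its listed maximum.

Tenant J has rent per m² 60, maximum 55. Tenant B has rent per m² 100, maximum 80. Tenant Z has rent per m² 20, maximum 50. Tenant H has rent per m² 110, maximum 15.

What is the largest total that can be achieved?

Order the tenants by rent per m²: Tenant H 110 > Tenant B 100 > Tenant J 60 > Tenant Z 20.
Give Tenant H 15 to hit its cap of 15 — 60 left.
Tenant B: +60 (room for 80) → 60. Pool exhausted.
Total = 100×60 + 110×15 = 7650.

7650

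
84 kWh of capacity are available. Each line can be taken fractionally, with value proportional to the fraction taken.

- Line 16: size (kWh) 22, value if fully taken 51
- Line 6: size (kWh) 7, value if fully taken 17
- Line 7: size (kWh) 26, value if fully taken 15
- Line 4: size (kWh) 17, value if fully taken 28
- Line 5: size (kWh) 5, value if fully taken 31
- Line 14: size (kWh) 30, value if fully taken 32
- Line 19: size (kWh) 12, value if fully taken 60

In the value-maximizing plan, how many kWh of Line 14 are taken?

21

Sort by value density: Line 5 31/5≈6.2, Line 19 60/12≈5, Line 6 17/7≈2.43, Line 16 51/22≈2.32, Line 4 28/17≈1.65, Line 14 32/30≈1.07, Line 7 15/26≈0.577.
Line 5: take in full, 5 kWh for value 31 — 79 left.
All 12 kWh of Line 19 fit (value 60) — 67 remain.
Take all of Line 6 (7 kWh, value 17) — 60 kWh left.
Line 16: take in full, 22 kWh for value 51 — 38 left.
All 17 kWh of Line 4 fit (value 28) — 21 remain.
Fill the last 21 kWh with part of Line 14: 21/30 of it earns 22.4.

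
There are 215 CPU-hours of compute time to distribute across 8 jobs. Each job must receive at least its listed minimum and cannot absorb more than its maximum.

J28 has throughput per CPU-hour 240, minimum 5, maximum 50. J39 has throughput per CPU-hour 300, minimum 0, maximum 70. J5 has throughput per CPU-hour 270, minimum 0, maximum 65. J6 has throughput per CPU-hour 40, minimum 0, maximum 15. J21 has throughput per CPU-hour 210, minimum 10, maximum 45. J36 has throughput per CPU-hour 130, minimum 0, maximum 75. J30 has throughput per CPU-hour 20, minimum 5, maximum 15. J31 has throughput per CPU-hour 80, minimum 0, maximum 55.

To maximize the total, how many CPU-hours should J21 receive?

25

Meeting every minimum uses 5+0+0+0+10+0+5+0 = 20 CPU-hours, leaving 195.
Rank by throughput per CPU-hour: J39 300 > J5 270 > J28 240 > J21 210 > J36 130 > J31 80 > J6 40 > J30 20.
Give J39 70 more to hit its cap of 70 ; 125 left.
J5 takes 65 more to reach its cap of 65 ; 60 left.
J28: +45 to 50 (cap) ; 15 left.
J21 has room for 35 more but only 15 remain, so it gets 25.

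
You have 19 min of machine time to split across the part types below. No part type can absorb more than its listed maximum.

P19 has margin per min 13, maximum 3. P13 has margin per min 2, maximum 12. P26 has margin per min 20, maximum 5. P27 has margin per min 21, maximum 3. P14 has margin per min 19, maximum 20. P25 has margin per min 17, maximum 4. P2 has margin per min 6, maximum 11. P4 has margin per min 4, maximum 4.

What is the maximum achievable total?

372

Rank by margin per min: P27 21 > P26 20 > P14 19 > P25 17 > P19 13 > P2 6 > P4 4 > P13 2.
Give P27 3 to hit its cap of 3 → 16 left.
Give P26 5 to hit its cap of 5 → 11 left.
Only 11 left; P14 takes them to reach 11.
Total = 20×5 + 21×3 + 19×11 = 372.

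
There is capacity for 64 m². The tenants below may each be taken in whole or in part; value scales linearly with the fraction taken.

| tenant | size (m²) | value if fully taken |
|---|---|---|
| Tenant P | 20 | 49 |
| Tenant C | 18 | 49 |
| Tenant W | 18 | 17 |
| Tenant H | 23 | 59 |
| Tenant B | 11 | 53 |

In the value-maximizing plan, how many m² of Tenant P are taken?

12

Sort by value density: Tenant B 53/11≈4.82, Tenant C 49/18≈2.72, Tenant H 59/23≈2.57, Tenant P 49/20≈2.45, Tenant W 17/18≈0.944.
Tenant B: take in full, 11 m² for value 53 ; 53 left.
Tenant C: take in full, 18 m² for value 49 ; 35 left.
Take all of Tenant H (23 m², value 59) ; 12 m² left.
12 m² left: a 12/20 share of Tenant P gives 49×12/20 = 29.4.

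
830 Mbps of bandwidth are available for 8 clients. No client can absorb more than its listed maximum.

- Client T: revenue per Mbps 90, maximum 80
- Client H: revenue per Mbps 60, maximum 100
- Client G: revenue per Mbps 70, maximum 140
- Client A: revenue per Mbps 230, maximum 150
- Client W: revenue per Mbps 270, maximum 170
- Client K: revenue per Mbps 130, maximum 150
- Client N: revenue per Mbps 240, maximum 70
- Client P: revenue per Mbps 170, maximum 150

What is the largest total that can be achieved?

153600

Highest revenue per Mbps first: Client W 270 > Client N 240 > Client A 230 > Client P 170 > Client K 130 > Client T 90 > Client G 70 > Client H 60.
Client W takes 170 to reach its cap of 170 ; 660 left.
Client N takes 70 to reach its cap of 70 ; 590 left.
Client A: +150 to 150 (cap) ; 440 left.
Client P takes 150 to reach its cap of 150 ; 290 left.
Give Client K 150 to hit its cap of 150 ; 140 left.
Client T: +80 to 80 (cap) ; 60 left.
Client G has room for 140 but only 60 remain, so it gets 60.
Total = 90×80 + 70×60 + 230×150 + 270×170 + 130×150 + 240×70 + 170×150 = 153600.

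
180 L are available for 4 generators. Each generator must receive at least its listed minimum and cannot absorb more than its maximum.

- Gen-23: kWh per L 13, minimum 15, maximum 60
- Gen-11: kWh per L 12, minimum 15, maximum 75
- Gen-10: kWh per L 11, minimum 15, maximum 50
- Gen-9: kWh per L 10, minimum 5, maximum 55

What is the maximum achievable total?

Meeting every minimum uses 15+15+15+5 = 50 L, leaving 130.
Rank by kWh per L: Gen-23 13 > Gen-11 12 > Gen-10 11 > Gen-9 10.
Give Gen-23 45 more to hit its cap of 60 ; 85 left.
Give Gen-11 60 more to hit its cap of 75 ; 25 left.
Gen-10 has room for 35 more but only 25 remain, so it gets 40.
Total = 13×60 + 12×75 + 11×40 + 10×5 = 2170.

2170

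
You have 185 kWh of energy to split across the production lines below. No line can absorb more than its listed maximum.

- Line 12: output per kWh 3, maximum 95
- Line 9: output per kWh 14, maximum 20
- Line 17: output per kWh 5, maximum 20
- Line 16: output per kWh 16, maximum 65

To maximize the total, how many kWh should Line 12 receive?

80

Rank by output per kWh: Line 16 16 > Line 9 14 > Line 17 5 > Line 12 3.
Give Line 16 65 to hit its cap of 65 ; 120 left.
Give Line 9 20 to hit its cap of 20 ; 100 left.
Line 17 takes 20 to reach its cap of 20 ; 80 left.
Only 80 left; Line 12 takes them to reach 80.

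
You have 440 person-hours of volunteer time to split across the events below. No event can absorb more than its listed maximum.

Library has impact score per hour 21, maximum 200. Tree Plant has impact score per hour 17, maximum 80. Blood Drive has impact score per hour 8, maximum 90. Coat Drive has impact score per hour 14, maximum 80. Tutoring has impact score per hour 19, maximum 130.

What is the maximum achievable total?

Order the events by impact score per hour: Library 21 > Tutoring 19 > Tree Plant 17 > Coat Drive 14 > Blood Drive 8.
Give Library 200 to hit its cap of 200 ; 240 left.
Give Tutoring 130 to hit its cap of 130 ; 110 left.
Give Tree Plant 80 to hit its cap of 80 ; 30 left.
Coat Drive: +30 (room for 80) → 30. Pool exhausted.
Total = 21×200 + 17×80 + 14×30 + 19×130 = 8450.

8450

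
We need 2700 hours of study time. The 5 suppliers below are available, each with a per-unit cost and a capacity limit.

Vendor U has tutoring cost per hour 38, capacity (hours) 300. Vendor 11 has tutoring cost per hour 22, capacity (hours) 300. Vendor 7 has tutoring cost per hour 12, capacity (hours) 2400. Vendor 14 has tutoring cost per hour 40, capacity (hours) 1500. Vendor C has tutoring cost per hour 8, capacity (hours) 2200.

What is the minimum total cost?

Cheapest first:
Take 2200 from Vendor C at 8 — need 500 more.
Take 500 from Vendor 7 at 12 to finish.
Vendor 11, Vendor U, Vendor 14: unused.
Cost = 2200×8 + 500×12 = 23600.

23600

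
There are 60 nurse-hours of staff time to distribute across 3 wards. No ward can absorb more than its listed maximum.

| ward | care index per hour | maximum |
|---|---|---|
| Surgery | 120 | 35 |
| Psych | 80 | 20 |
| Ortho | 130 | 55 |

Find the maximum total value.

Order the wards by care index per hour: Ortho 130 > Surgery 120 > Psych 80.
Ortho: +55 to 55 (cap) — 5 left.
Surgery has room for 35 but only 5 remain, so it gets 5.
Total = 120×5 + 130×55 = 7750.

7750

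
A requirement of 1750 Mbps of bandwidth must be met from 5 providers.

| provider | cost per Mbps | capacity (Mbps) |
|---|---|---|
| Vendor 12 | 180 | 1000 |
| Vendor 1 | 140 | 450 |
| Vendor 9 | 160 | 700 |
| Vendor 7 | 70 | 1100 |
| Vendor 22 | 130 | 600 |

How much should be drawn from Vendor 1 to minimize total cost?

50

Fill from the cheapest provider first.
Take 1100 from Vendor 7 at 70 → need 650 more.
Vendor 22 (130): use full 600 → 50 Mbps to go.
Vendor 1 at 140: take 50 of its 450 → requirement met.
Vendor 9, Vendor 12: unused.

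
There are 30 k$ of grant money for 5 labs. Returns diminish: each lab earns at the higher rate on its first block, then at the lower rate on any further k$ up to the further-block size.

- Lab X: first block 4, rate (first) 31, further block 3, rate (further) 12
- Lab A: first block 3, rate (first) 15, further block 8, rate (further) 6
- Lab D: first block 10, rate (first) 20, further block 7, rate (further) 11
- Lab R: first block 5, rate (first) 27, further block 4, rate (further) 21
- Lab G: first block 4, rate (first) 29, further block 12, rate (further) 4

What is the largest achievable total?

Order all 10 blocks by rate: Lab X/tier1 31 > Lab G/tier1 29 > Lab R/tier1 27 > Lab R/tier2 21 > Lab D/tier1 20 > Lab A/tier1 15 > Lab X/tier2 12 > Lab D/tier2 11 > Lab A/tier2 6 > Lab G/tier2 4.
Lab X/tier1 (31): +4 → 26 left.
Lab G tier1 at 29: fill all 4 → 22 left.
Lab R tier1 at 27: fill all 5 → 17 left.
Fill Lab R tier2 block (4 at 21) → 13 left.
Lab D tier1 at 20: fill all 10 → 3 left.
Lab A/tier1 (15): +3 → 0 left.
Total = 31×4 + 29×4 + 27×5 + 21×4 + 20×10 + 15×3 = 704.

704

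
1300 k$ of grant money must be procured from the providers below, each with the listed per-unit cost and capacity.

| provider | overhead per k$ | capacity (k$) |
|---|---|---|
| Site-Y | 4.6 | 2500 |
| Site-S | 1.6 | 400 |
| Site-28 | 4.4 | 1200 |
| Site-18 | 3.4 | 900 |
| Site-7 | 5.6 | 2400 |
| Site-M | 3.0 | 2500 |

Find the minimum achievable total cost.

3340

Cheapest first:
Site-S (1.6): use full 400 ; 900 k$ to go.
Site-M (3.0): take the remaining 900 ; done.
Site-18, Site-28, Site-Y, Site-7: unused.
Cost = 400×1.6 + 900×3.0 = 3340.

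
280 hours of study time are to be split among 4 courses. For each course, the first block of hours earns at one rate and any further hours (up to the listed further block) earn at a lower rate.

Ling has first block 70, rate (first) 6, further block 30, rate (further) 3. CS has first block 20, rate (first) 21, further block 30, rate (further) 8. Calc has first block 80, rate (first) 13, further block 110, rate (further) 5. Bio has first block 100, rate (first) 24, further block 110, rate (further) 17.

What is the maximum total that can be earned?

5340

Rank every tier by rate: Bio/tier1 24 > CS/tier1 21 > Bio/tier2 17 > Calc/tier1 13 > CS/tier2 8 > Ling/tier1 6 > Calc/tier2 5 > Ling/tier2 3.
Fill Bio tier1 block (100 at 24) → 180 left.
CS/tier1 (21): +20 → 160 left.
Bio tier2 at 17: fill all 110 → 50 left.
50 remain; put them into Calc tier1 at 13.
Total = 24×100 + 21×20 + 17×110 + 13×50 = 5340.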